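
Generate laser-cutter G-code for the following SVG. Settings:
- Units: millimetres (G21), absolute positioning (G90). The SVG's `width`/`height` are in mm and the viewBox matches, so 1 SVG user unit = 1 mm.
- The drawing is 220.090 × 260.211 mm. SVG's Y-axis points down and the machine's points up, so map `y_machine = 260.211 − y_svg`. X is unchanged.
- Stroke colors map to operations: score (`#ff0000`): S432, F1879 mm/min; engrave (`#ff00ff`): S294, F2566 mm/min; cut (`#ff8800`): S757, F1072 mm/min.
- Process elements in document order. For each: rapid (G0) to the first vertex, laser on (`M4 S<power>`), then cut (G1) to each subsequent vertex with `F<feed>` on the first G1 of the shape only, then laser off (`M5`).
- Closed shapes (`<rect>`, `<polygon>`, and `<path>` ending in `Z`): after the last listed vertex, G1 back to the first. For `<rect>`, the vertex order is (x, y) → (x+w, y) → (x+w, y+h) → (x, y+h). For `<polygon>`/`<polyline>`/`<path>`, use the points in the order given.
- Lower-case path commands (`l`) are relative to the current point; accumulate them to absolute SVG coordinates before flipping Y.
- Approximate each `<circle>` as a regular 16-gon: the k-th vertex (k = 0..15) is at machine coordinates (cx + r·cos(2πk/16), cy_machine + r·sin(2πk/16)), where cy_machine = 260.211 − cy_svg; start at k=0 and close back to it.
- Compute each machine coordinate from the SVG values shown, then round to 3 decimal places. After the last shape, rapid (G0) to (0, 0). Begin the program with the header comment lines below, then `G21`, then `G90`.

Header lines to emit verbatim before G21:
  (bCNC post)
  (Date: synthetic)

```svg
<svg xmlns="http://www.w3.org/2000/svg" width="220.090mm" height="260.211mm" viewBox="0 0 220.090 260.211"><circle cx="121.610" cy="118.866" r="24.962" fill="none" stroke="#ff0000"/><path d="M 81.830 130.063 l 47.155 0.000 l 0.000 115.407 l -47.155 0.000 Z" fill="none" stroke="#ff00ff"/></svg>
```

1 u = 1 mm; y_m = 260.211 − y.

[1] `<circle>` circle, #ff0000→score S432 F1879: (146.572,141.345) → (144.672,150.898) → (139.261,158.996) → (131.163,164.407) → (121.610,166.307) → (112.057,164.407) → (103.959,158.996) → (98.548,150.898) → (96.648,141.345) → (98.548,131.792) → (103.959,123.694) → (112.057,118.283) → (121.610,116.383) → (131.163,118.283) → (139.261,123.694) → (144.672,131.792) → (146.572,141.345) (closed)

[2] `<path>` rectangle, #ff00ff→engrave S294 F2566: (81.830,130.148) → (128.985,130.148) → (128.985,14.741) → (81.830,14.741) → (81.830,130.148) (closed)

(bCNC post)
(Date: synthetic)
G21
G90
G0 X146.572 Y141.345
M4 S432
G1 X144.672 Y150.898 F1879
G1 X139.261 Y158.996
G1 X131.163 Y164.407
G1 X121.610 Y166.307
G1 X112.057 Y164.407
G1 X103.959 Y158.996
G1 X98.548 Y150.898
G1 X96.648 Y141.345
G1 X98.548 Y131.792
G1 X103.959 Y123.694
G1 X112.057 Y118.283
G1 X121.610 Y116.383
G1 X131.163 Y118.283
G1 X139.261 Y123.694
G1 X144.672 Y131.792
G1 X146.572 Y141.345
M5
G0 X81.830 Y130.148
M4 S294
G1 X128.985 Y130.148 F2566
G1 X128.985 Y14.741
G1 X81.830 Y14.741
G1 X81.830 Y130.148
M5
G0 X0.000 Y0.000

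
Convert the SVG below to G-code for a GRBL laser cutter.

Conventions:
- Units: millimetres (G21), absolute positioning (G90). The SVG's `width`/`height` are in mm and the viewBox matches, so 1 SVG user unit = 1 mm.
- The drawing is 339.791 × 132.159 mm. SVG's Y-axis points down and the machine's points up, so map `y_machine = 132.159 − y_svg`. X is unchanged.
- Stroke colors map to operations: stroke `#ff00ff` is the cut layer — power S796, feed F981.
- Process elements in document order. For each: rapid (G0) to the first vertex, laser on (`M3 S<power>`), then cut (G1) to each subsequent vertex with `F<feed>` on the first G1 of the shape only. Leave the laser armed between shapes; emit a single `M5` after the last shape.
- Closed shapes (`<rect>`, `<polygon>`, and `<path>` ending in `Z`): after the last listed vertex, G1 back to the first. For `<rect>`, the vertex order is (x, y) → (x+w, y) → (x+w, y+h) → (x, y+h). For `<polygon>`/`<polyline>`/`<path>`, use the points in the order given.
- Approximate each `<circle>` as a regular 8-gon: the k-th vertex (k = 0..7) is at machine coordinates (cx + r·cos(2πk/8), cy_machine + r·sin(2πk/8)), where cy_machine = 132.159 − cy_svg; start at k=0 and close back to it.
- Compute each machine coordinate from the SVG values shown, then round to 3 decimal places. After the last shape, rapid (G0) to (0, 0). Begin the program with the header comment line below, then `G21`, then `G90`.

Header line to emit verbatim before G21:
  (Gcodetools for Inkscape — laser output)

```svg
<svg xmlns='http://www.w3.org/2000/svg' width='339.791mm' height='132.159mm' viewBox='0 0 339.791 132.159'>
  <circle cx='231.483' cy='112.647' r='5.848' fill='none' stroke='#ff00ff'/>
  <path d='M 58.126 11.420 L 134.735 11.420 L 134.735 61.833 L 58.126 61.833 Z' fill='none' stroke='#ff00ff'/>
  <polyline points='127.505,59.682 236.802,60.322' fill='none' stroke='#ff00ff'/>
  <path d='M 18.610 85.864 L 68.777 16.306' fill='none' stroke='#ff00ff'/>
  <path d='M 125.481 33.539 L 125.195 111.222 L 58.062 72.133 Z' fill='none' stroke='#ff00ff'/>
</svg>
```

(Gcodetools for Inkscape — laser output)
G21
G90
G0 X237.331 Y19.512
M3 S796
G1 X235.618 Y23.647 F981
G1 X231.483 Y25.360
G1 X227.348 Y23.647
G1 X225.635 Y19.512
G1 X227.348 Y15.377
G1 X231.483 Y13.664
G1 X235.618 Y15.377
G1 X237.331 Y19.512
G0 X58.126 Y120.739
M3 S796
G1 X134.735 Y120.739 F981
G1 X134.735 Y70.326
G1 X58.126 Y70.326
G1 X58.126 Y120.739
G0 X127.505 Y72.477
M3 S796
G1 X236.802 Y71.837 F981
G0 X18.610 Y46.295
M3 S796
G1 X68.777 Y115.853 F981
G0 X125.481 Y98.620
M3 S796
G1 X125.195 Y20.937 F981
G1 X58.062 Y60.026
G1 X125.481 Y98.620
M5
G0 X0.000 Y0.000

Since the viewBox matches the mm dimensions, user units are millimetres directly. The only transform is the Y-flip y_m = 132.159 − y_svg.

Shape 1 is a circle drawn with `<circle>`. Its stroke #ff00ff means cut at S796, F981. After flipping Y the toolpath is (237.331,19.512) → (235.618,23.647) → (231.483,25.360) → (227.348,23.647) → (225.635,19.512) → (227.348,15.377) → (231.483,13.664) → (235.618,15.377) → (237.331,19.512), returning to the start.

Shape 2 is a rectangle drawn with `<path>`. Its stroke #ff00ff means cut at S796, F981. After flipping Y the toolpath is (58.126,120.739) → (134.735,120.739) → (134.735,70.326) → (58.126,70.326) → (58.126,120.739), returning to the start.

Shape 3 is a line segment drawn with `<polyline>`. Its stroke #ff00ff means cut at S796, F981. After flipping Y the toolpath is (127.505,72.477) → (236.802,71.837).

Shape 4 is a line segment drawn with `<path>`. Its stroke #ff00ff means cut at S796, F981. After flipping Y the toolpath is (18.610,46.295) → (68.777,115.853).

Shape 5 is a regular polygon drawn with `<path>`. Its stroke #ff00ff means cut at S796, F981. After flipping Y the toolpath is (125.481,98.620) → (125.195,20.937) → (58.062,60.026) → (125.481,98.620), returning to the start.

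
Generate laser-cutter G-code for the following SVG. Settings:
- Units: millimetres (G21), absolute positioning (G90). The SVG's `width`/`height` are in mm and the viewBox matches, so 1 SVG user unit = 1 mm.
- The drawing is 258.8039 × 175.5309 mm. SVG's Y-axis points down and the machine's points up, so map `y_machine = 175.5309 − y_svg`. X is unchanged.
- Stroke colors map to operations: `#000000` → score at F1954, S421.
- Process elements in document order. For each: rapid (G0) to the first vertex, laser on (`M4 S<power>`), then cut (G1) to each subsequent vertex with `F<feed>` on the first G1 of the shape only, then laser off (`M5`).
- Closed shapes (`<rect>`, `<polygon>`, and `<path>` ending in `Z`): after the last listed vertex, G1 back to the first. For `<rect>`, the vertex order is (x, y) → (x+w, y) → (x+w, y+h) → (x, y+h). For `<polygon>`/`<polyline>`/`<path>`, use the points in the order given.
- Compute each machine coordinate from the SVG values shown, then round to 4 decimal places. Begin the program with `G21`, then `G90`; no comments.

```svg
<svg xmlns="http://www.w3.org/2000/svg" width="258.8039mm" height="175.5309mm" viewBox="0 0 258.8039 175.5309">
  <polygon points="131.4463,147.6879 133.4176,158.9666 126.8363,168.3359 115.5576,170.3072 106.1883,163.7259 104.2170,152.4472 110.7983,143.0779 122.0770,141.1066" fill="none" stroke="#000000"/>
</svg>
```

Since the viewBox matches the mm dimensions, user units are millimetres directly. The only transform is the Y-flip y_m = 175.5309 − y_svg.

Shape 1 is a regular polygon drawn with `<polygon>`. Its stroke #000000 means score at S421, F1954. After flipping Y the toolpath is (131.4463,27.8430) → (133.4176,16.5643) → (126.8363,7.1950) → (115.5576,5.2237) → (106.1883,11.8050) → (104.2170,23.0837) → (110.7983,32.4530) → (122.0770,34.4243) → (131.4463,27.8430), returning to the start.

G21
G90
G0 X131.4463 Y27.8430
M4 S421
G1 X133.4176 Y16.5643 F1954
G1 X126.8363 Y7.1950
G1 X115.5576 Y5.2237
G1 X106.1883 Y11.8050
G1 X104.2170 Y23.0837
G1 X110.7983 Y32.4530
G1 X122.0770 Y34.4243
G1 X131.4463 Y27.8430
M5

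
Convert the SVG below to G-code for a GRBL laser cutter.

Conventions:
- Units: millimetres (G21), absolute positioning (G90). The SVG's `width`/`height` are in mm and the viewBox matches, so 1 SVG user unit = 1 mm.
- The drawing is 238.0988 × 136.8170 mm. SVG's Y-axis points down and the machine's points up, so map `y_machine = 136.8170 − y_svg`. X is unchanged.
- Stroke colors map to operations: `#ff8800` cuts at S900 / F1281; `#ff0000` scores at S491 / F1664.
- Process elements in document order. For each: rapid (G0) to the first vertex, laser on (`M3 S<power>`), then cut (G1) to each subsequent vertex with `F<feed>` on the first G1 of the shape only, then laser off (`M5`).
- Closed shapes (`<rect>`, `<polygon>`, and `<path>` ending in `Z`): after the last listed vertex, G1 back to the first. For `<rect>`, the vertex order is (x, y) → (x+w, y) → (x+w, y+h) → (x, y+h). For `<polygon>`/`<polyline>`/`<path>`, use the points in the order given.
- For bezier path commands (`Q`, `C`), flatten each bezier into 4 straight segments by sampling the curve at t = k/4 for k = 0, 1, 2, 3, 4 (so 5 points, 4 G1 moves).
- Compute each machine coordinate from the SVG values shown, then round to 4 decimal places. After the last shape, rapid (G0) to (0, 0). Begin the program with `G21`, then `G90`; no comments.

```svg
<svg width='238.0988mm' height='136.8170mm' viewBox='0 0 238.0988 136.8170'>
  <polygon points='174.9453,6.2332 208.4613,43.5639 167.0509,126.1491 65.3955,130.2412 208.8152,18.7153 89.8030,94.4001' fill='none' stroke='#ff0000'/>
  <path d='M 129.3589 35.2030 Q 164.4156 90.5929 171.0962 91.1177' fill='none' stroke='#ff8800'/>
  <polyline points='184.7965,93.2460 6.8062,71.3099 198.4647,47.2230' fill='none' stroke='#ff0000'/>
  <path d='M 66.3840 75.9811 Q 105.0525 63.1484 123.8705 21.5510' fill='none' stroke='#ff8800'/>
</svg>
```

G21
G90
G0 X174.9453 Y130.5838
M3 S491
G1 X208.4613 Y93.2531 F1664
G1 X167.0509 Y10.6679
G1 X65.3955 Y6.5758
G1 X208.8152 Y118.1017
G1 X89.8030 Y42.4169
G1 X174.9453 Y130.5838
M5
G0 X129.3589 Y101.6140
M3 S900
G1 X145.1137 Y77.3481 F1281
G1 X157.3216 Y59.9404
G1 X165.9824 Y49.3908
G1 X171.0962 Y45.6993
M5
G0 X184.7965 Y43.5710
M3 S491
G1 X6.8062 Y65.5071 F1664
G1 X198.4647 Y89.5940
M5
G0 X66.3840 Y60.8359
M3 S900
G1 X84.4776 Y69.0500 F1281
G1 X100.0899 Y80.8598
G1 X113.2208 Y96.2651
G1 X123.8705 Y115.2660
M5
G0 X0.0000 Y0.0000

viewBox `0 0 238.0988 136.8170` with mm width/height → 1 unit = 1 mm. Flip: y_m = 136.8170 − y_svg.

**Shape 1** — `<polygon>` closed polygon, stroke `#ff0000` → score (S491, F1664). Machine vertices: (174.9453,130.5838) → (208.4613,93.2531) → (167.0509,10.6679) → (65.3955,6.5758) → (208.8152,118.1017) → (89.8030,42.4169) → (174.9453,130.5838). Closed: final G1 returns to the first vertex.

**Shape 2** — `<path>` quadratic bezier, stroke `#ff8800` → cut (S900, F1281). Control points (SVG): P0=(129.3589,35.2030), P1=(164.4156,90.5929), P2=(171.0962,91.1177); sampled at t=k/4. Machine vertices: (129.3589,101.6140) → (145.1137,77.3481) → (157.3216,59.9404) → (165.9824,49.3908) → (171.0962,45.6993). Open path.

**Shape 3** — `<polyline>` open polyline, stroke `#ff0000` → score (S491, F1664). Machine vertices: (184.7965,43.5710) → (6.8062,65.5071) → (198.4647,89.5940). Open path.

**Shape 4** — `<path>` quadratic bezier, stroke `#ff8800` → cut (S900, F1281). Control points (SVG): P0=(66.3840,75.9811), P1=(105.0525,63.1484), P2=(123.8705,21.5510); sampled at t=k/4. Machine vertices: (66.3840,60.8359) → (84.4776,69.0500) → (100.0899,80.8598) → (113.2208,96.2651) → (123.8705,115.2660). Open path.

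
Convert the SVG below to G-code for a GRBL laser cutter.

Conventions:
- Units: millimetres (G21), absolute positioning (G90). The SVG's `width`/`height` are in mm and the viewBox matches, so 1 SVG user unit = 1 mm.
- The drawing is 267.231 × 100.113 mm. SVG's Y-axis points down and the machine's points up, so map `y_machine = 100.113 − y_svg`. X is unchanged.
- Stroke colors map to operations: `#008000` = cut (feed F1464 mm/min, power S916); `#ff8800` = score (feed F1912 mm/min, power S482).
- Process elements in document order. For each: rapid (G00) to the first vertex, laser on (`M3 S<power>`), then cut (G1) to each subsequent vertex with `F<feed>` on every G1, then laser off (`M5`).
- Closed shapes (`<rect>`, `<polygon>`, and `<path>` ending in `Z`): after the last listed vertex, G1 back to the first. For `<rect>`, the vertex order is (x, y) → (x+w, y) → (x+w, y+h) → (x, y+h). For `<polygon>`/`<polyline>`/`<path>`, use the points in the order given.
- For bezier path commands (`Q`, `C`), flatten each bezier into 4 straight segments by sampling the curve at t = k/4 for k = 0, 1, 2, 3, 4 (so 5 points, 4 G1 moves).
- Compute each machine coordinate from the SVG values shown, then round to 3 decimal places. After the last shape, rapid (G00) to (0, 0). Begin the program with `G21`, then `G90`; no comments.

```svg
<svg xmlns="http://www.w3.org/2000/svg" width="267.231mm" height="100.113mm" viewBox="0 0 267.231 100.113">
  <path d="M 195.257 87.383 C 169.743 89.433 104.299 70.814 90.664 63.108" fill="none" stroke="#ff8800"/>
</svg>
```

G21
G90
G00 X195.257 Y12.730
M3 S482
G1 X170.068 Y14.574 F1912
G1 X138.506 Y21.209 F1912
G1 X109.171 Y29.673 F1912
G1 X90.664 Y37.005 F1912
M5
G00 X0.000 Y0.000

1 u = 1 mm; y_m = 100.113 − y.

[1] `<path>` cubic bezier, #ff8800→score S482 F1912: (195.257,12.730) → (170.068,14.574) → (138.506,21.209) → (109.171,29.673) → (90.664,37.005)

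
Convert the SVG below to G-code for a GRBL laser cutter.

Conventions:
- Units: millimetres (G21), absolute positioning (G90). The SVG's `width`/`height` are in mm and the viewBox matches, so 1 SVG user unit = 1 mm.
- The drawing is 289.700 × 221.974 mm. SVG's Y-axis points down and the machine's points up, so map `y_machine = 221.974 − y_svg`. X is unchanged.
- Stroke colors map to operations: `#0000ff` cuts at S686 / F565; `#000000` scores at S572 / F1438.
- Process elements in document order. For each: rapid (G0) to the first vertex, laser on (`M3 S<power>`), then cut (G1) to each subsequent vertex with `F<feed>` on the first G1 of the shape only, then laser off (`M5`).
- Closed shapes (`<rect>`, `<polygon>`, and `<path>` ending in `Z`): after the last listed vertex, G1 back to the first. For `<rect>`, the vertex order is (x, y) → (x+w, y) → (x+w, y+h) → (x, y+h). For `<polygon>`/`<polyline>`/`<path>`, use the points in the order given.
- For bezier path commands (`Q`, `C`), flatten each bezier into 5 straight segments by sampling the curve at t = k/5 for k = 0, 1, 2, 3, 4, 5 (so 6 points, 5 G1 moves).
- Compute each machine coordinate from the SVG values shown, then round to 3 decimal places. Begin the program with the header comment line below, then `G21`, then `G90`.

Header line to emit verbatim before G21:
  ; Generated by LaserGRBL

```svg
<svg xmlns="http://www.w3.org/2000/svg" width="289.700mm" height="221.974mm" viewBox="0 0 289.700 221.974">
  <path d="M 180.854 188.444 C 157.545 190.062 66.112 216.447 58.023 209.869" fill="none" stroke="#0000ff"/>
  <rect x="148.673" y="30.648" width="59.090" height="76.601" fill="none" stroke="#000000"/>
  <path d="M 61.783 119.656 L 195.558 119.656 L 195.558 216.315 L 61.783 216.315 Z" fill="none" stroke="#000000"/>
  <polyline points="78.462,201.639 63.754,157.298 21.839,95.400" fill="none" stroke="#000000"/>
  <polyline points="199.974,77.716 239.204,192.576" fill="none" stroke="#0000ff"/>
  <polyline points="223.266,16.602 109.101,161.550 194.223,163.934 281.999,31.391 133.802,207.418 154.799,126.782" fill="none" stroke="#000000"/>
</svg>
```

; Generated by LaserGRBL
G21
G90
G0 X180.854 Y33.530
M3 S686
G1 X159.905 Y30.049 F565
G1 X129.878 Y23.395
G1 X98.041 Y16.339
G1 X71.666 Y11.652
G1 X58.023 Y12.105
M5
G0 X148.673 Y191.326
M3 S572
G1 X207.763 Y191.326 F1438
G1 X207.763 Y114.725
G1 X148.673 Y114.725
G1 X148.673 Y191.326
M5
G0 X61.783 Y102.318
M3 S572
G1 X195.558 Y102.318 F1438
G1 X195.558 Y5.659
G1 X61.783 Y5.659
G1 X61.783 Y102.318
M5
G0 X78.462 Y20.335
M3 S572
G1 X63.754 Y64.676 F1438
G1 X21.839 Y126.574
M5
G0 X199.974 Y144.258
M3 S686
G1 X239.204 Y29.398 F565
M5
G0 X223.266 Y205.372
M3 S572
G1 X109.101 Y60.424 F1438
G1 X194.223 Y58.040
G1 X281.999 Y190.583
G1 X133.802 Y14.556
G1 X154.799 Y95.192
M5

1 u = 1 mm; y_m = 221.974 − y.

[1] `<path>` cubic bezier, #0000ff→cut S686 F565: (180.854,33.530) → (159.905,30.049) → (129.878,23.395) → (98.041,16.339) → (71.666,11.652) → (58.023,12.105)

[2] `<rect>` rectangle, #000000→score S572 F1438: (148.673,191.326) → (207.763,191.326) → (207.763,114.725) → (148.673,114.725) → (148.673,191.326) (closed)

[3] `<path>` rectangle, #000000→score S572 F1438: (61.783,102.318) → (195.558,102.318) → (195.558,5.659) → (61.783,5.659) → (61.783,102.318) (closed)

[4] `<polyline>` open polyline, #000000→score S572 F1438: (78.462,20.335) → (63.754,64.676) → (21.839,126.574)

[5] `<polyline>` line segment, #0000ff→cut S686 F565: (199.974,144.258) → (239.204,29.398)

[6] `<polyline>` open polyline, #000000→score S572 F1438: (223.266,205.372) → (109.101,60.424) → (194.223,58.040) → (281.999,190.583) → (133.802,14.556) → (154.799,95.192)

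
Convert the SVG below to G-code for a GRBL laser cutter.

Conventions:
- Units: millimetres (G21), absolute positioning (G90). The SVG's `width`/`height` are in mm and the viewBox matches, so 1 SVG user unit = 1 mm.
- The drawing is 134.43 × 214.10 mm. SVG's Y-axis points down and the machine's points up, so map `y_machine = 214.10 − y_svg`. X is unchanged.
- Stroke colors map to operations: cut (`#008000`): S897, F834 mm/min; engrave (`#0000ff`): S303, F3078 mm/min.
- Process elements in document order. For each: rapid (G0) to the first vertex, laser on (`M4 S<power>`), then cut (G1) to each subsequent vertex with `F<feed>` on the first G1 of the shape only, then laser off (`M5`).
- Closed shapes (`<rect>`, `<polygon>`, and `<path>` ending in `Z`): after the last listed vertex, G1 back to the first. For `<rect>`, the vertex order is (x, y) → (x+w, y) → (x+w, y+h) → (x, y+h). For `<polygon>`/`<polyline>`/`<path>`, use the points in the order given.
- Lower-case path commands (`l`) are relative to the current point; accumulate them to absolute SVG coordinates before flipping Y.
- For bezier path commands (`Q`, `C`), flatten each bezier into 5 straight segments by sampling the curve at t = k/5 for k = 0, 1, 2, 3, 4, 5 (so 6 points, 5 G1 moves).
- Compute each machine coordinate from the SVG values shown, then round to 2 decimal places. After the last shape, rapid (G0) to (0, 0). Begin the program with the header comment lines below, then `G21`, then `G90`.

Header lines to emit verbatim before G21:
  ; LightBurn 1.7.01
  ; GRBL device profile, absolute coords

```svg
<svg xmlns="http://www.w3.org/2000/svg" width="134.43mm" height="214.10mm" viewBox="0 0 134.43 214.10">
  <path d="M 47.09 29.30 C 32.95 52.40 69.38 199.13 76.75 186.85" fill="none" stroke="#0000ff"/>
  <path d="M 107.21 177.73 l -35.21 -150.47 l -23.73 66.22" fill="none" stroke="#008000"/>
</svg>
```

viewBox `0 0 134.43 214.10` with mm width/height → 1 unit = 1 mm. Flip: y_m = 214.10 − y_svg.

**Shape 1** — `<path>` cubic bezier, stroke `#0000ff` → engrave (S303, F3078). Control points (SVG): P0=(47.09,29.30), P1=(32.95,52.40), P2=(69.38,199.13), P3=(76.75,186.85); sampled at t=k/5. Machine vertices: (47.09,184.80) → (44.04,158.37) → (49.30,115.83) → (59.05,70.75) → (69.48,36.70) → (76.75,27.25). Open path.

**Shape 2** — `<path>` open polyline, stroke `#008000` → cut (S897, F834). Machine vertices: (107.21,36.37) → (72.00,186.84) → (48.27,120.62). Open path.

; LightBurn 1.7.01
; GRBL device profile, absolute coords
G21
G90
G0 X47.09 Y184.80
M4 S303
G1 X44.04 Y158.37 F3078
G1 X49.30 Y115.83
G1 X59.05 Y70.75
G1 X69.48 Y36.70
G1 X76.75 Y27.25
M5
G0 X107.21 Y36.37
M4 S897
G1 X72.00 Y186.84 F834
G1 X48.27 Y120.62
M5
G0 X0.00 Y0.00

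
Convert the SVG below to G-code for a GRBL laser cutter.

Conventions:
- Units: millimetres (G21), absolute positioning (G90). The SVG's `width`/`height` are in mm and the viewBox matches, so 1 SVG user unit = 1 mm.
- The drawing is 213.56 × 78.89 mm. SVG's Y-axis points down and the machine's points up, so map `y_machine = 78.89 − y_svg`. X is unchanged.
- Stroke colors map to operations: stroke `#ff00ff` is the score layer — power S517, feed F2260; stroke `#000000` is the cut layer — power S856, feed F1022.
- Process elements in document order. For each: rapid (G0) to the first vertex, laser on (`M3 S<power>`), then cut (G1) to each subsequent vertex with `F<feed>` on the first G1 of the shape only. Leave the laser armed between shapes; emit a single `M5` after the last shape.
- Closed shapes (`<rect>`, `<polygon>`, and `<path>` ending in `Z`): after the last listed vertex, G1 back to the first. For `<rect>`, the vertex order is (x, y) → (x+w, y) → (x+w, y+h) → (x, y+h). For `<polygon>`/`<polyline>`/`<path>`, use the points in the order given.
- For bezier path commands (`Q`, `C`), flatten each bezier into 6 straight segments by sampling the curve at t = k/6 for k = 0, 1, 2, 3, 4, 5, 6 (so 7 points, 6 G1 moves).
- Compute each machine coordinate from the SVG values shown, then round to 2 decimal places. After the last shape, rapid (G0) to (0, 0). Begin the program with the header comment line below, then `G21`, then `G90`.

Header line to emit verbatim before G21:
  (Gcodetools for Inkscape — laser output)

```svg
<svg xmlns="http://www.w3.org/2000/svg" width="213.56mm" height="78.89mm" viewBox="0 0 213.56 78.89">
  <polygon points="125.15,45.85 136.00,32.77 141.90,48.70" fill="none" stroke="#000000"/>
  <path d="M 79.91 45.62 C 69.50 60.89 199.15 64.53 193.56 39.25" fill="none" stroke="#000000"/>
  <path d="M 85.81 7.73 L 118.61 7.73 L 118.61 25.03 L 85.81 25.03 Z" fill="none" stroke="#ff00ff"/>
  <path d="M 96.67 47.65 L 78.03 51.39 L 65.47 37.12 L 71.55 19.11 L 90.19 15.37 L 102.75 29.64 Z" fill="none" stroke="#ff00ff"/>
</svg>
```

1 u = 1 mm; y_m = 78.89 − y.

[1] `<polygon>` regular polygon, #000000→cut S856 F1022: (125.15,33.04) → (136.00,46.12) → (141.90,30.19) → (125.15,33.04) (closed)

[2] `<path>` cubic bezier, #000000→cut S856 F1022: (79.91,33.27) → (85.10,26.68) → (105.99,22.52) → (134.93,21.25) → (164.27,23.36) → (186.36,29.33) → (193.56,39.64)

[3] `<path>` rectangle, #ff00ff→score S517 F2260: (85.81,71.16) → (118.61,71.16) → (118.61,53.86) → (85.81,53.86) → (85.81,71.16) (closed)

[4] `<path>` regular polygon, #ff00ff→score S517 F2260: (96.67,31.24) → (78.03,27.50) → (65.47,41.77) → (71.55,59.78) → (90.19,63.52) → (102.75,49.25) → (96.67,31.24) (closed)

(Gcodetools for Inkscape — laser output)
G21
G90
G0 X125.15 Y33.04
M3 S856
G1 X136.00 Y46.12 F1022
G1 X141.90 Y30.19
G1 X125.15 Y33.04
G0 X79.91 Y33.27
M3 S856
G1 X85.10 Y26.68 F1022
G1 X105.99 Y22.52
G1 X134.93 Y21.25
G1 X164.27 Y23.36
G1 X186.36 Y29.33
G1 X193.56 Y39.64
G0 X85.81 Y71.16
M3 S517
G1 X118.61 Y71.16 F2260
G1 X118.61 Y53.86
G1 X85.81 Y53.86
G1 X85.81 Y71.16
G0 X96.67 Y31.24
M3 S517
G1 X78.03 Y27.50 F2260
G1 X65.47 Y41.77
G1 X71.55 Y59.78
G1 X90.19 Y63.52
G1 X102.75 Y49.25
G1 X96.67 Y31.24
M5
G0 X0.00 Y0.00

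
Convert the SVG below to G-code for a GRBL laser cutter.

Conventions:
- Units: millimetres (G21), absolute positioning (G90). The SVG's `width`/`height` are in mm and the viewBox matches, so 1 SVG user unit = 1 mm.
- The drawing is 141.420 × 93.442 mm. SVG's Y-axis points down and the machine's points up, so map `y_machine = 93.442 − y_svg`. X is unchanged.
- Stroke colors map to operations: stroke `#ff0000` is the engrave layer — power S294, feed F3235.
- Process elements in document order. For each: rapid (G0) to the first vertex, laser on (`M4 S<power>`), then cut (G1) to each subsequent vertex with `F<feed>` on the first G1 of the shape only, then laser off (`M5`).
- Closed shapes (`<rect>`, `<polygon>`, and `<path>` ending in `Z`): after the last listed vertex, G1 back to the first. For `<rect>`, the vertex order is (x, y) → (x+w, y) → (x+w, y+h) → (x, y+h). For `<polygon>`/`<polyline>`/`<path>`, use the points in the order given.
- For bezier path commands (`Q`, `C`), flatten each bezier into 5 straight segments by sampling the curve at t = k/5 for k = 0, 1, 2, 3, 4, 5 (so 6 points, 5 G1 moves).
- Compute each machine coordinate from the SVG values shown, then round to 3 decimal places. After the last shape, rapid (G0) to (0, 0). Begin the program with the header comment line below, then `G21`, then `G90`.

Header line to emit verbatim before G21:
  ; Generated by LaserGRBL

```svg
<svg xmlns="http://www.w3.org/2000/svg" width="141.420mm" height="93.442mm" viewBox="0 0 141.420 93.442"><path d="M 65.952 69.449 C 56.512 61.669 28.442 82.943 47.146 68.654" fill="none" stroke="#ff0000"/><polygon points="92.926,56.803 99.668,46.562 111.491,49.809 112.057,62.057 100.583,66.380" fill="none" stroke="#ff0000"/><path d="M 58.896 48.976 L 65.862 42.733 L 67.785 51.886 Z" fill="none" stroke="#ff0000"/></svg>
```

viewBox `0 0 141.420 93.442` with mm width/height → 1 unit = 1 mm. Flip: y_m = 93.442 − y_svg.

**Shape 1** — `<path>` cubic bezier, stroke `#ff0000` → engrave (S294, F3235). Control points (SVG): P0=(65.952,69.449), P1=(56.512,61.669), P2=(28.442,82.943), P3=(47.146,68.654); sampled at t=k/5. Machine vertices: (65.952,23.993) → (58.576,25.691) → (49.867,23.519) → (42.967,20.576) → (41.013,19.965) → (47.146,24.788). Open path.

**Shape 2** — `<polygon>` regular polygon, stroke `#ff0000` → engrave (S294, F3235). Machine vertices: (92.926,36.639) → (99.668,46.880) → (111.491,43.633) → (112.057,31.385) → (100.583,27.062) → (92.926,36.639). Closed: final G1 returns to the first vertex.

**Shape 3** — `<path>` regular polygon, stroke `#ff0000` → engrave (S294, F3235). Machine vertices: (58.896,44.466) → (65.862,50.709) → (67.785,41.556) → (58.896,44.466). Closed: final G1 returns to the first vertex.

; Generated by LaserGRBL
G21
G90
G0 X65.952 Y23.993
M4 S294
G1 X58.576 Y25.691 F3235
G1 X49.867 Y23.519
G1 X42.967 Y20.576
G1 X41.013 Y19.965
G1 X47.146 Y24.788
M5
G0 X92.926 Y36.639
M4 S294
G1 X99.668 Y46.880 F3235
G1 X111.491 Y43.633
G1 X112.057 Y31.385
G1 X100.583 Y27.062
G1 X92.926 Y36.639
M5
G0 X58.896 Y44.466
M4 S294
G1 X65.862 Y50.709 F3235
G1 X67.785 Y41.556
G1 X58.896 Y44.466
M5
G0 X0.000 Y0.000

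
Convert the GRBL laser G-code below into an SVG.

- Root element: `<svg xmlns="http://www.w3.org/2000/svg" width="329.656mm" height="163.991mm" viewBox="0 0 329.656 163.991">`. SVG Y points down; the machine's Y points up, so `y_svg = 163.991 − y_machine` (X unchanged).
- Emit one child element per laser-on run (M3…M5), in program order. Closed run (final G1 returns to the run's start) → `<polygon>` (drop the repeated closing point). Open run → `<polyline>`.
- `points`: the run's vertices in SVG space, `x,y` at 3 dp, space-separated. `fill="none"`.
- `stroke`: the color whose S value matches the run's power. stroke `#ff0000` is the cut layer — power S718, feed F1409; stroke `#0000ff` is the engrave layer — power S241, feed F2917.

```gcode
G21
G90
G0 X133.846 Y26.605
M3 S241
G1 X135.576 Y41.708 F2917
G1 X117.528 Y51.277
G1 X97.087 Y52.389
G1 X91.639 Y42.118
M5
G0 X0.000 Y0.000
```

Machine Y-up, SVG Y-down with viewBox height 163.991, so y_svg = 163.991 − y_machine; X carries over. Every run uses S241, so all elements get stroke `#0000ff` (engrave).

Run 1: The run is open, so emit a `<polyline>` with points (Y-flipped): 133.846,137.386 135.576,122.283 117.528,112.714 97.087,111.602 91.639,121.873.

<svg xmlns="http://www.w3.org/2000/svg" width="329.656mm" height="163.991mm" viewBox="0 0 329.656 163.991">
  <polyline points="133.846,137.386 135.576,122.283 117.528,112.714 97.087,111.602 91.639,121.873" fill="none" stroke="#0000ff"/>
</svg>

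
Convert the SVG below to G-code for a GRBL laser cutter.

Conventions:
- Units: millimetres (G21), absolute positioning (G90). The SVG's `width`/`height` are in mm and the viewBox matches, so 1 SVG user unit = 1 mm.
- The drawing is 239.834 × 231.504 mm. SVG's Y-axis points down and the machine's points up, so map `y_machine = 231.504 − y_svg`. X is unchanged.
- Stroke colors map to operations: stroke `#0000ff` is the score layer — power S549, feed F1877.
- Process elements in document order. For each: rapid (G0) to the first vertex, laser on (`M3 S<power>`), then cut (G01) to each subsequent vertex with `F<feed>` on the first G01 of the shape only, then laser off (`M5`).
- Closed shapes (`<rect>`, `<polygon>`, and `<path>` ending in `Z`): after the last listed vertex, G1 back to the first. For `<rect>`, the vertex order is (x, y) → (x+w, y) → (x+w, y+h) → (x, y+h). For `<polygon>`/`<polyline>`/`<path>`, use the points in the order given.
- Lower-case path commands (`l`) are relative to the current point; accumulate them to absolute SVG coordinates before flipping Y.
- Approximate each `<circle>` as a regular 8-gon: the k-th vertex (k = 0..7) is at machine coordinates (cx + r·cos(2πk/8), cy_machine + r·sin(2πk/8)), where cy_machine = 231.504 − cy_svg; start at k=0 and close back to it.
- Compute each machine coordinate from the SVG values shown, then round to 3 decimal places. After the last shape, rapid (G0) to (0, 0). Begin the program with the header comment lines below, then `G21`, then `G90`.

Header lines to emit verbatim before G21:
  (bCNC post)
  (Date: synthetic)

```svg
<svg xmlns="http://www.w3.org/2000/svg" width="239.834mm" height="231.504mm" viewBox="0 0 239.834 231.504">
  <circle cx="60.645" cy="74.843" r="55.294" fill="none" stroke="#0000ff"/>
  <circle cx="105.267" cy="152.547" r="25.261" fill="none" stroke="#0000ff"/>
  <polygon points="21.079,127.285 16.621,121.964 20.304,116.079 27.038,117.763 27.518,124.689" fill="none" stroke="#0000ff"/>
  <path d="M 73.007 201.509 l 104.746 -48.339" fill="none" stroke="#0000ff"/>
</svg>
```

Since the viewBox matches the mm dimensions, user units are millimetres directly. The only transform is the Y-flip y_m = 231.504 − y_svg.

Shape 1 is a circle drawn with `<circle>`. Its stroke #0000ff means score at S549, F1877. After flipping Y the toolpath is (115.939,156.661) → (99.744,195.760) → (60.645,211.955) → (21.546,195.760) → (5.351,156.661) → (21.546,117.562) → (60.645,101.367) → (99.744,117.562) → (115.939,156.661), returning to the start.

Shape 2 is a circle drawn with `<circle>`. Its stroke #0000ff means score at S549, F1877. After flipping Y the toolpath is (130.528,78.957) → (123.129,96.819) → (105.267,104.218) → (87.405,96.819) → (80.006,78.957) → (87.405,61.095) → (105.267,53.696) → (123.129,61.095) → (130.528,78.957), returning to the start.

Shape 3 is a regular polygon drawn with `<polygon>`. Its stroke #0000ff means score at S549, F1877. After flipping Y the toolpath is (21.079,104.219) → (16.621,109.540) → (20.304,115.425) → (27.038,113.741) → (27.518,106.815) → (21.079,104.219), returning to the start.

Shape 4 is a line segment drawn with `<path>`. Its stroke #0000ff means score at S549, F1877. After flipping Y the toolpath is (73.007,29.995) → (177.753,78.334).

(bCNC post)
(Date: synthetic)
G21
G90
G0 X115.939 Y156.661
M3 S549
G01 X99.744 Y195.760 F1877
G01 X60.645 Y211.955
G01 X21.546 Y195.760
G01 X5.351 Y156.661
G01 X21.546 Y117.562
G01 X60.645 Y101.367
G01 X99.744 Y117.562
G01 X115.939 Y156.661
M5
G0 X130.528 Y78.957
M3 S549
G01 X123.129 Y96.819 F1877
G01 X105.267 Y104.218
G01 X87.405 Y96.819
G01 X80.006 Y78.957
G01 X87.405 Y61.095
G01 X105.267 Y53.696
G01 X123.129 Y61.095
G01 X130.528 Y78.957
M5
G0 X21.079 Y104.219
M3 S549
G01 X16.621 Y109.540 F1877
G01 X20.304 Y115.425
G01 X27.038 Y113.741
G01 X27.518 Y106.815
G01 X21.079 Y104.219
M5
G0 X73.007 Y29.995
M3 S549
G01 X177.753 Y78.334 F1877
M5
G0 X0.000 Y0.000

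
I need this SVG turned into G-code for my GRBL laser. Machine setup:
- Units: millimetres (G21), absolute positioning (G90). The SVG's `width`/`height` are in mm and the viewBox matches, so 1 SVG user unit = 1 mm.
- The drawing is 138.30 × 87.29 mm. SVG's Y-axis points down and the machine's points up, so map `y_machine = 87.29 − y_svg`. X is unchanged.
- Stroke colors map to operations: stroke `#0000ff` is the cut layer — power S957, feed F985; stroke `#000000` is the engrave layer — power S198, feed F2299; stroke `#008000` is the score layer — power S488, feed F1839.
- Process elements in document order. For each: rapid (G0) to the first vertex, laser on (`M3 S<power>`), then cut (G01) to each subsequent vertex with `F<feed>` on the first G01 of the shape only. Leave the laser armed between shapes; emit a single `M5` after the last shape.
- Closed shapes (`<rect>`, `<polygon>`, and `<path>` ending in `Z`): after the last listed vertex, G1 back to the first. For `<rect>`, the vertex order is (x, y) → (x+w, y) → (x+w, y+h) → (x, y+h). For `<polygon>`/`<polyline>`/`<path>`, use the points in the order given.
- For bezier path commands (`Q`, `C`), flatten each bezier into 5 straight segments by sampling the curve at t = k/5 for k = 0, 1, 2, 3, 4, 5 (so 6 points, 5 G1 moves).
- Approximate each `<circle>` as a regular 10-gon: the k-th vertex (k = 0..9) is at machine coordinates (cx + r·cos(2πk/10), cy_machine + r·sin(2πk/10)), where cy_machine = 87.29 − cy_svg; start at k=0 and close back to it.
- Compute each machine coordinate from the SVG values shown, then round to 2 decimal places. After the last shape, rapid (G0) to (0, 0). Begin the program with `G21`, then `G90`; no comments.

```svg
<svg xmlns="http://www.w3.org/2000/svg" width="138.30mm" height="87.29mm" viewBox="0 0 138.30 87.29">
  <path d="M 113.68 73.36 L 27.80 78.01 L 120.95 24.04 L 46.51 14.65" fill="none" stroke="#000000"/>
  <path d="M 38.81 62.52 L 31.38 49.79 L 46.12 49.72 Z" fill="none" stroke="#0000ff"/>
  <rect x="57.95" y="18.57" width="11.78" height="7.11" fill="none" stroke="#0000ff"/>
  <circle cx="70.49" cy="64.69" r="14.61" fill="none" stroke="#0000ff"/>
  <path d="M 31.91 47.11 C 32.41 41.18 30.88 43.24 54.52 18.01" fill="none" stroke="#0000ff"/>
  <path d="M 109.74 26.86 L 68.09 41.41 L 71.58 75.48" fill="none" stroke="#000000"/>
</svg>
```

1 u = 1 mm; y_m = 87.29 − y.

[1] `<path>` open polyline, #000000→engrave S198 F2299: (113.68,13.93) → (27.80,9.28) → (120.95,63.25) → (46.51,72.64)

[2] `<path>` regular polygon, #0000ff→cut S957 F985: (38.81,24.77) → (31.38,37.50) → (46.12,37.57) → (38.81,24.77) (closed)

[3] `<rect>` rectangle, #0000ff→cut S957 F985: (57.95,68.72) → (69.73,68.72) → (69.73,61.61) → (57.95,61.61) → (57.95,68.72) (closed)

[4] `<circle>` circle, #0000ff→cut S957 F985: (85.10,22.60) → (82.31,31.19) → (75.00,36.49) → (65.98,36.49) → (58.67,31.19) → (55.88,22.60) → (58.67,14.01) → (65.98,8.71) → (75.00,8.71) → (82.31,14.01) → (85.10,22.60) (closed)

[5] `<path>` cubic bezier, #0000ff→cut S957 F985: (31.91,40.18) → (32.18,43.06) → (33.28,45.72) → (36.49,49.85) → (43.14,57.13) → (54.52,69.28)

[6] `<path>` open polyline, #000000→engrave S198 F2299: (109.74,60.43) → (68.09,45.88) → (71.58,11.81)

G21
G90
G0 X113.68 Y13.93
M3 S198
G01 X27.80 Y9.28 F2299
G01 X120.95 Y63.25
G01 X46.51 Y72.64
G0 X38.81 Y24.77
M3 S957
G01 X31.38 Y37.50 F985
G01 X46.12 Y37.57
G01 X38.81 Y24.77
G0 X57.95 Y68.72
M3 S957
G01 X69.73 Y68.72 F985
G01 X69.73 Y61.61
G01 X57.95 Y61.61
G01 X57.95 Y68.72
G0 X85.10 Y22.60
M3 S957
G01 X82.31 Y31.19 F985
G01 X75.00 Y36.49
G01 X65.98 Y36.49
G01 X58.67 Y31.19
G01 X55.88 Y22.60
G01 X58.67 Y14.01
G01 X65.98 Y8.71
G01 X75.00 Y8.71
G01 X82.31 Y14.01
G01 X85.10 Y22.60
G0 X31.91 Y40.18
M3 S957
G01 X32.18 Y43.06 F985
G01 X33.28 Y45.72
G01 X36.49 Y49.85
G01 X43.14 Y57.13
G01 X54.52 Y69.28
G0 X109.74 Y60.43
M3 S198
G01 X68.09 Y45.88 F2299
G01 X71.58 Y11.81
M5
G0 X0.00 Y0.00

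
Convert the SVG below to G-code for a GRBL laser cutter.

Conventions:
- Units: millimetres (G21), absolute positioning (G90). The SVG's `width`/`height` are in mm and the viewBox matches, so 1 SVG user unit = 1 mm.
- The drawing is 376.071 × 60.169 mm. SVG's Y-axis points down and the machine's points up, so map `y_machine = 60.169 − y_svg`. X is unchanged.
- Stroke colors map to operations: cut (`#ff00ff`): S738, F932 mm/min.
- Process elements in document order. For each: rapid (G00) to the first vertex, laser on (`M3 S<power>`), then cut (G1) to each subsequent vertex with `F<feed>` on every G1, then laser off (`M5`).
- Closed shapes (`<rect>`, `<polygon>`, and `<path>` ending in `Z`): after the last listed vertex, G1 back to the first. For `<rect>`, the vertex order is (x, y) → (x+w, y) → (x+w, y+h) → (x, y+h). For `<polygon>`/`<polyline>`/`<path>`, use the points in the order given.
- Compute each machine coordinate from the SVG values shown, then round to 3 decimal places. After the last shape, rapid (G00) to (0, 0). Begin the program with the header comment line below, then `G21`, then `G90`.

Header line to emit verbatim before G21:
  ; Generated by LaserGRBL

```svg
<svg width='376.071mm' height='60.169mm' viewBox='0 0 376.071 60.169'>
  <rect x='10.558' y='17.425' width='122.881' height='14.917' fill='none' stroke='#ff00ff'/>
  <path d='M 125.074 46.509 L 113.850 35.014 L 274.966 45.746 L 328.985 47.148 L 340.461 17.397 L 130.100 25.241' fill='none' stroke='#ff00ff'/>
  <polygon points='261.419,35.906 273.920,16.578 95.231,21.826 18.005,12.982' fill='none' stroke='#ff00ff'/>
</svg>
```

Since the viewBox matches the mm dimensions, user units are millimetres directly. The only transform is the Y-flip y_m = 60.169 − y_svg.

Shape 1 is a rectangle drawn with `<rect>`. Its stroke #ff00ff means cut at S738, F932. After flipping Y the toolpath is (10.558,42.744) → (133.439,42.744) → (133.439,27.827) → (10.558,27.827) → (10.558,42.744), returning to the start.

Shape 2 is a open polyline drawn with `<path>`. Its stroke #ff00ff means cut at S738, F932. After flipping Y the toolpath is (125.074,13.660) → (113.850,25.155) → (274.966,14.423) → (328.985,13.021) → (340.461,42.772) → (130.100,34.928).

Shape 3 is a closed polygon drawn with `<polygon>`. Its stroke #ff00ff means cut at S738, F932. After flipping Y the toolpath is (261.419,24.263) → (273.920,43.591) → (95.231,38.343) → (18.005,47.187) → (261.419,24.263), returning to the start.

; Generated by LaserGRBL
G21
G90
G00 X10.558 Y42.744
M3 S738
G1 X133.439 Y42.744 F932
G1 X133.439 Y27.827 F932
G1 X10.558 Y27.827 F932
G1 X10.558 Y42.744 F932
M5
G00 X125.074 Y13.660
M3 S738
G1 X113.850 Y25.155 F932
G1 X274.966 Y14.423 F932
G1 X328.985 Y13.021 F932
G1 X340.461 Y42.772 F932
G1 X130.100 Y34.928 F932
M5
G00 X261.419 Y24.263
M3 S738
G1 X273.920 Y43.591 F932
G1 X95.231 Y38.343 F932
G1 X18.005 Y47.187 F932
G1 X261.419 Y24.263 F932
M5
G00 X0.000 Y0.000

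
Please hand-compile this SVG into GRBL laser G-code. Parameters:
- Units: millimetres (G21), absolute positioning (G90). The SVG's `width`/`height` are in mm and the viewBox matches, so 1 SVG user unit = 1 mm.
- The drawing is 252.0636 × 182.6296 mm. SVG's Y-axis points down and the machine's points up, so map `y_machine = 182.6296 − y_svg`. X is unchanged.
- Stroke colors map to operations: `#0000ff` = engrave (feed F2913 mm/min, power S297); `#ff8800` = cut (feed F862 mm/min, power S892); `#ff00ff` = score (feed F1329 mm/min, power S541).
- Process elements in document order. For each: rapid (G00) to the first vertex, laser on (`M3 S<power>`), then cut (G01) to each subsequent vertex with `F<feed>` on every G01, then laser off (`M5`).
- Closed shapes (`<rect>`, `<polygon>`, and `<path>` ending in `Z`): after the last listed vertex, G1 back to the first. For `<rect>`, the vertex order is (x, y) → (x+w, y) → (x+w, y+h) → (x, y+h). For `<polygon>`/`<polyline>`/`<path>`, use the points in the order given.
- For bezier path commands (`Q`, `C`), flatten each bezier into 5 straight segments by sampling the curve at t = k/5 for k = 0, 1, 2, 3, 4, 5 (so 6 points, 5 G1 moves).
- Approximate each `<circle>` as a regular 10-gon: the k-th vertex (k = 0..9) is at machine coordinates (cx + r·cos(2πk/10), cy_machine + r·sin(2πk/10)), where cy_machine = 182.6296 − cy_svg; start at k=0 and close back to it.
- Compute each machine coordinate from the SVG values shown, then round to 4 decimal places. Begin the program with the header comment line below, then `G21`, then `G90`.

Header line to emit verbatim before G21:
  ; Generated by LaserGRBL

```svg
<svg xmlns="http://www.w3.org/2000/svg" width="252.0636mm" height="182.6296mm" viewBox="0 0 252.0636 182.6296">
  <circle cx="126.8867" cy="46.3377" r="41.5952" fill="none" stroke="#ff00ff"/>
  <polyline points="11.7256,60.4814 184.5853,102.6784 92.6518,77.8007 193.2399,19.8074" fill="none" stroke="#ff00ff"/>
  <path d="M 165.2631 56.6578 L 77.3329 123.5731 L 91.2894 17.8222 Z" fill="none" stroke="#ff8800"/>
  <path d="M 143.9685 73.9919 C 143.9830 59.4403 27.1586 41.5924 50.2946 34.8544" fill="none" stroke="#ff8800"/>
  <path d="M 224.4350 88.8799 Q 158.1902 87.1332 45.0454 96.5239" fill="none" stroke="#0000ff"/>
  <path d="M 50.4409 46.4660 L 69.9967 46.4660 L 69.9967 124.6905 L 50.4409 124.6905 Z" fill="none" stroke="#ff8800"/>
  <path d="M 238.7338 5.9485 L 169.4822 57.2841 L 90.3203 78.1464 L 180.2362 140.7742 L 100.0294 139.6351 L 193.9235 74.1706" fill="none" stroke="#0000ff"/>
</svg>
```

; Generated by LaserGRBL
G21
G90
G00 X168.4819 Y136.2919
M3 S541
G01 X160.5379 Y160.7409 F1329
G01 X139.7403 Y175.8513 F1329
G01 X114.0331 Y175.8513 F1329
G01 X93.2355 Y160.7409 F1329
G01 X85.2915 Y136.2919 F1329
G01 X93.2355 Y111.8429 F1329
G01 X114.0331 Y96.7325 F1329
G01 X139.7403 Y96.7325 F1329
G01 X160.5379 Y111.8429 F1329
G01 X168.4819 Y136.2919 F1329
M5
G00 X11.7256 Y122.1482
M3 S541
G01 X184.5853 Y79.9512 F1329
G01 X92.6518 Y104.8289 F1329
G01 X193.2399 Y162.8222 F1329
M5
G00 X165.2631 Y125.9718
M3 S892
G01 X77.3329 Y59.0565 F862
G01 X91.2894 Y164.8074 F862
G01 X165.2631 Y125.9718 F862
M5
G00 X143.9685 Y108.6377
M3 S892
G01 X132.0109 Y117.6490 F862
G01 X104.3384 Y126.7598 F862
G01 X73.2772 Y135.2788 F862
G01 X51.1539 Y142.5145 F862
G01 X50.2946 Y147.7752 F862
M5
G00 X224.4350 Y93.7497
M3 S297
G01 X196.0611 Y94.0029 F2913
G01 X163.9352 Y93.3651 F2913
G01 X128.0572 Y91.8363 F2913
G01 X88.4273 Y89.4165 F2913
G01 X45.0454 Y86.1057 F2913
M5
G00 X50.4409 Y136.1636
M3 S892
G01 X69.9967 Y136.1636 F862
G01 X69.9967 Y57.9391 F862
G01 X50.4409 Y57.9391 F862
G01 X50.4409 Y136.1636 F862
M5
G00 X238.7338 Y176.6811
M3 S297
G01 X169.4822 Y125.3455 F2913
G01 X90.3203 Y104.4832 F2913
G01 X180.2362 Y41.8554 F2913
G01 X100.0294 Y42.9945 F2913
G01 X193.9235 Y108.4590 F2913
M5

Since the viewBox matches the mm dimensions, user units are millimetres directly. The only transform is the Y-flip y_m = 182.6296 − y_svg.

Shape 1 is a circle drawn with `<circle>`. Its stroke #ff00ff means score at S541, F1329. After flipping Y the toolpath is (168.4819,136.2919) → (160.5379,160.7409) → (139.7403,175.8513) → (114.0331,175.8513) → (93.2355,160.7409) → (85.2915,136.2919) → (93.2355,111.8429) → (114.0331,96.7325) → (139.7403,96.7325) → (160.5379,111.8429) → (168.4819,136.2919), returning to the start.

Shape 2 is a open polyline drawn with `<polyline>`. Its stroke #ff00ff means score at S541, F1329. After flipping Y the toolpath is (11.7256,122.1482) → (184.5853,79.9512) → (92.6518,104.8289) → (193.2399,162.8222).

Shape 3 is a closed polygon drawn with `<path>`. Its stroke #ff8800 means cut at S892, F862. After flipping Y the toolpath is (165.2631,125.9718) → (77.3329,59.0565) → (91.2894,164.8074) → (165.2631,125.9718), returning to the start.

Shape 4 is a cubic bezier drawn with `<path>`. Its stroke #ff8800 means cut at S892, F862. After flipping Y the toolpath is (143.9685,108.6377) → (132.0109,117.6490) → (104.3384,126.7598) → (73.2772,135.2788) → (51.1539,142.5145) → (50.2946,147.7752).

Shape 5 is a quadratic bezier drawn with `<path>`. Its stroke #0000ff means engrave at S297, F2913. After flipping Y the toolpath is (224.4350,93.7497) → (196.0611,94.0029) → (163.9352,93.3651) → (128.0572,91.8363) → (88.4273,89.4165) → (45.0454,86.1057).

Shape 6 is a rectangle drawn with `<path>`. Its stroke #ff8800 means cut at S892, F862. After flipping Y the toolpath is (50.4409,136.1636) → (69.9967,136.1636) → (69.9967,57.9391) → (50.4409,57.9391) → (50.4409,136.1636), returning to the start.

Shape 7 is a open polyline drawn with `<path>`. Its stroke #0000ff means engrave at S297, F2913. After flipping Y the toolpath is (238.7338,176.6811) → (169.4822,125.3455) → (90.3203,104.4832) → (180.2362,41.8554) → (100.0294,42.9945) → (193.9235,108.4590).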